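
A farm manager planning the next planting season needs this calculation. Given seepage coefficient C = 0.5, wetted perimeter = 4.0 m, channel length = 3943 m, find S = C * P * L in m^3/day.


S = C * P * L
  = 0.5 * 4.0 * 3943
  = 7886 m^3/day


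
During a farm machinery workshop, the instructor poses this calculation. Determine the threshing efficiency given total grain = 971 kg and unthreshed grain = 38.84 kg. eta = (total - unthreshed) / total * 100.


eta = (total - unthreshed) / total * 100
    = (971 - 38.84) / 971 * 100
    = 932.16 / 971 * 100
    = 96%


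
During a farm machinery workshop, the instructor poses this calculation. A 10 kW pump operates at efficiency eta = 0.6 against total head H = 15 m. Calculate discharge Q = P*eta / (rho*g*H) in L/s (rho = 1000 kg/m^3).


Q = (P * 1000 * eta) / (rho * g * H)
  = (10 * 1000 * 0.6) / (1000 * 9.81 * 15)
  = 6000 / 147150
  = 0.04077 m^3/s = 40.77 L/s


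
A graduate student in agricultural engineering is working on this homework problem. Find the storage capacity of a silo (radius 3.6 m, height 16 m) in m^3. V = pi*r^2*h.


V = pi * r^2 * h
  = pi * 3.6^2 * 16
  = pi * 12.96 * 16
  = 651.44 m^3


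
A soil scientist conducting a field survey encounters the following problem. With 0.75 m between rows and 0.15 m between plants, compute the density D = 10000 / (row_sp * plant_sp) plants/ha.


D = 10000 / (row_sp * plant_sp)
  = 10000 / (0.75 * 0.15)
  = 10000 / 0.1125
  = 88888.89 plants/ha


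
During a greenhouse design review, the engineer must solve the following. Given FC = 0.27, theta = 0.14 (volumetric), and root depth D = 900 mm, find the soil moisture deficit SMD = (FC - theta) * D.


SMD = (FC - theta) * D
    = (0.27 - 0.14) * 900
    = 0.130 * 900
    = 117 mm


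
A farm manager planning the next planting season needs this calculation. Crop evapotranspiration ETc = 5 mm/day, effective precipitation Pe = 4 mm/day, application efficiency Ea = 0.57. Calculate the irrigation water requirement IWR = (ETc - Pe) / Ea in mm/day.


IWR = (ETc - Pe) / Ea
    = (5 - 4) / 0.57
    = 1 / 0.57
    = 1.75 mm/day


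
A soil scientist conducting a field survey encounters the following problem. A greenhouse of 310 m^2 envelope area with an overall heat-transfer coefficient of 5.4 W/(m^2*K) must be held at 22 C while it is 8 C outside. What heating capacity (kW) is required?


dT = 22 - (8) = 14 K
Q = U * A * dT
  = 5.4 * 310 * 14
  = 23436 W = 23.44 kW


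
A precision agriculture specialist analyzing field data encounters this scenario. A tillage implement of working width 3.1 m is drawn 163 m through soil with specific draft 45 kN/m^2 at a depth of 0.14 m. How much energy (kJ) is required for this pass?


E = k * d * w * L
  = 45 * 0.14 * 3.1 * 163
  = 3183.39 kJ


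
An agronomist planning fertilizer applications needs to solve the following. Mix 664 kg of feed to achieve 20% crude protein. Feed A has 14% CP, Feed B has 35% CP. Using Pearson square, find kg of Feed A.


parts_A = CP_b - target = 35 - 20 = 15
parts_B = target - CP_a = 20 - 14 = 6
total_parts = 15 + 6 = 21
Feed A = 664 * 15 / 21 = 474.29 kg
Feed B = 664 * 6 / 21 = 189.71 kg

474.29 kg


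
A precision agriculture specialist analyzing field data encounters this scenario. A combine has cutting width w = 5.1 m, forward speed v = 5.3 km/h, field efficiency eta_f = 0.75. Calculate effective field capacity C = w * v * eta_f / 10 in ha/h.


C = w * v * eta_f / 10
  = 5.1 * 5.3 * 0.75 / 10
  = 20.27 / 10
  = 2.03 ha/h


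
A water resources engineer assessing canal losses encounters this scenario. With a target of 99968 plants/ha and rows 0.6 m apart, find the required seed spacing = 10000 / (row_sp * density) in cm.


spacing = 10000 / (row_sp * density)
        = 10000 / (0.6 * 99968)
        = 10000 / 59980.80
        = 0.16672 m = 16.67 cm


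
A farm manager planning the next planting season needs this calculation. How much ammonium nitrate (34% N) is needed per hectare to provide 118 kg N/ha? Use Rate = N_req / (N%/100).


Rate = N_required / (N_content / 100)
     = 118 / (34 / 100)
     = 118 / 0.34
     = 347.06 kg/ha


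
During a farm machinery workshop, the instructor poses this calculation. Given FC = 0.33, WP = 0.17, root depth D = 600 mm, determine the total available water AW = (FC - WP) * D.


AW = (FC - WP) * D
   = (0.33 - 0.17) * 600
   = 0.16 * 600
   = 96 mm


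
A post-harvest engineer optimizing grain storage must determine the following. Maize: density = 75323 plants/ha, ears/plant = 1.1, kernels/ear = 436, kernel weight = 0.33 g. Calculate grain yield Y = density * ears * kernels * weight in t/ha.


Y = density * ears * kernels * kw
  = 75323 * 1.1 * 436 * 0.33 g/ha
  = 11921220.56 g/ha
  = 11921.22 kg/ha = 11.92 t/ha


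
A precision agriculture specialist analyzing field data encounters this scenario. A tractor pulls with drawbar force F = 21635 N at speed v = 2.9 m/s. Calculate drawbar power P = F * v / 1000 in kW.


P = F * v / 1000
  = 21635 * 2.9 / 1000
  = 62741.50 / 1000
  = 62.74 kW


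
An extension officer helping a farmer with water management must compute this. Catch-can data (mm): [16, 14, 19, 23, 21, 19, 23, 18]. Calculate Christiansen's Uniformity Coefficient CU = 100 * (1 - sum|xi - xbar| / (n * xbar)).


xbar = 153 / 8 = 19.125
sum|xi - xbar| = 19.250
CU = 100 * (1 - 19.250 / (8 * 19.125))
   = 100 * (1 - 0.1258)
   = 87.42%


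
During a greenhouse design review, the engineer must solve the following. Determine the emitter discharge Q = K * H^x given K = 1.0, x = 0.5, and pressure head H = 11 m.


Q = K * H^x
  = 1.0 * 11^0.5
  = 1.0 * 3.3166
  = 3.32 L/h


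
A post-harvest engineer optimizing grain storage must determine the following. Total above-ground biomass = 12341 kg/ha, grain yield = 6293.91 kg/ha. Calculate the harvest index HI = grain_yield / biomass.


HI = grain_yield / biomass
   = 6293.91 / 12341
   = 0.51


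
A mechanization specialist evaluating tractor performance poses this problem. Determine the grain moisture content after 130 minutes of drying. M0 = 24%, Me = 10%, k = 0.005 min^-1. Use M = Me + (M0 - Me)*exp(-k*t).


M = Me + (M0 - Me) * e^(-k*t)
  = 10 + (24 - 10) * e^(-0.005*130)
  = 10 + 14 * e^(-0.650)
  = 10 + 14 * 0.52205
  = 10 + 7.3086
  = 17.31%


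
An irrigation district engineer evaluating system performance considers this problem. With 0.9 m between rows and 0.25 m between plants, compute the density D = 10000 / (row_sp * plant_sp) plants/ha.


D = 10000 / (row_sp * plant_sp)
  = 10000 / (0.9 * 0.25)
  = 10000 / 0.2250
  = 44444.44 plants/ha


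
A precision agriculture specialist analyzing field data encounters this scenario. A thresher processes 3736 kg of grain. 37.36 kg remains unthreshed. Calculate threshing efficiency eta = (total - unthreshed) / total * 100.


eta = (total - unthreshed) / total * 100
    = (3736 - 37.36) / 3736 * 100
    = 3698.64 / 3736 * 100
    = 99%


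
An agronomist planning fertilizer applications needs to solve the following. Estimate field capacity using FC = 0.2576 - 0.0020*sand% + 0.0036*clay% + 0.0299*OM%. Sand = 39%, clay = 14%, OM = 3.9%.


FC = 0.2576 - 0.0020*39 + 0.0036*14 + 0.0299*3.9
   = 0.2576 - 0.0780 + 0.0504 + 0.1166
   = 0.3466


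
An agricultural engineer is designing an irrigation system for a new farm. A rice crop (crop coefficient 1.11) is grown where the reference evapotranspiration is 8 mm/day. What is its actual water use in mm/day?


ETc = Kc * ET0
    = 1.11 * 8
    = 8.88 mm/day


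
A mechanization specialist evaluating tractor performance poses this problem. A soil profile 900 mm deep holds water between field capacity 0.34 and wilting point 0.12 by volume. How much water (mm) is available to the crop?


AW = (FC - WP) * D
   = (0.34 - 0.12) * 900
   = 0.22 * 900
   = 198 mm


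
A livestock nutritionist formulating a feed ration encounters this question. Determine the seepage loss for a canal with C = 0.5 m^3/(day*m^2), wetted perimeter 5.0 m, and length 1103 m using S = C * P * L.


S = C * P * L
  = 0.5 * 5.0 * 1103
  = 2757.50 m^3/day


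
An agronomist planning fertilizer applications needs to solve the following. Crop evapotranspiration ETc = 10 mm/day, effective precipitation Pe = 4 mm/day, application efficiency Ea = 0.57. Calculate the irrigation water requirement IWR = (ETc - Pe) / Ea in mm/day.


IWR = (ETc - Pe) / Ea
    = (10 - 4) / 0.57
    = 6 / 0.57
    = 10.53 mm/day


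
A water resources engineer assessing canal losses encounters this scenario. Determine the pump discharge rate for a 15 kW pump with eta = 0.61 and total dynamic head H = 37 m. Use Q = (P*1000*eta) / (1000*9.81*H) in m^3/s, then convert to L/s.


Q = (P * 1000 * eta) / (rho * g * H)
  = (15 * 1000 * 0.61) / (1000 * 9.81 * 37)
  = 9150 / 362970
  = 0.02521 m^3/s = 25.21 L/s


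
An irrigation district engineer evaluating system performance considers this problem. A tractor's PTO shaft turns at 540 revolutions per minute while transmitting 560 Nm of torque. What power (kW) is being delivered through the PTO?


P = 2*pi*n*T / 60000
  = 2*pi * 540 * 560 / 60000
  = 1900035.24 / 60000
  = 31.67 kW


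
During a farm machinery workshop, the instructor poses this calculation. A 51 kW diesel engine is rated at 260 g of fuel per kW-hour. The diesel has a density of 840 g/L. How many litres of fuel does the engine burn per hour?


FC = P * BSFC / rho_fuel
   = 51 * 260 / 840
   = 13260 / 840
   = 15.79 L/h


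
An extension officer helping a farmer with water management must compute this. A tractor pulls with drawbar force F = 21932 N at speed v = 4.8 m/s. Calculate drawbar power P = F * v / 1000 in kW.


P = F * v / 1000
  = 21932 * 4.8 / 1000
  = 105273.60 / 1000
  = 105.27 kW


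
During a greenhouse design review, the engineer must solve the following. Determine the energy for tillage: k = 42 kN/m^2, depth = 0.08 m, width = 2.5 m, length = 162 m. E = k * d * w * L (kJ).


E = k * d * w * L
  = 42 * 0.08 * 2.5 * 162
  = 1360.80 kJ


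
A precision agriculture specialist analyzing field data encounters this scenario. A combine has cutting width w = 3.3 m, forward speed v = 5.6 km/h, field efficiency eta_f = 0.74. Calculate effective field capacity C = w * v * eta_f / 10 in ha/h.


C = w * v * eta_f / 10
  = 3.3 * 5.6 * 0.74 / 10
  = 13.68 / 10
  = 1.37 ha/h


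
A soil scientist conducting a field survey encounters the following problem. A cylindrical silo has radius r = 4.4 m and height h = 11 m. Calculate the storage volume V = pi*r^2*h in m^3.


V = pi * r^2 * h
  = pi * 4.4^2 * 11
  = pi * 19.36 * 11
  = 669.03 m^3


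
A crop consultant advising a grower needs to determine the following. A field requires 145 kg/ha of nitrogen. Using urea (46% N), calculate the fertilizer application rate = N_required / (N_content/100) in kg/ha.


Rate = N_required / (N_content / 100)
     = 145 / (46 / 100)
     = 145 / 0.46
     = 315.22 kg/ha


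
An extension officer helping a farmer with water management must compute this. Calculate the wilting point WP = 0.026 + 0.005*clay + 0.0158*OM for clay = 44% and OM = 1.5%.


WP = 0.026 + 0.005*44 + 0.0158*1.5
   = 0.026 + 0.2200 + 0.0237
   = 0.2697


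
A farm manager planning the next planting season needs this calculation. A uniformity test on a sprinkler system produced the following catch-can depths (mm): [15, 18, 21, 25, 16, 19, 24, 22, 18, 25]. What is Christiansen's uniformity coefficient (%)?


xbar = 203 / 10 = 20.300
sum|xi - xbar| = 31
CU = 100 * (1 - 31 / (10 * 20.300))
   = 100 * (1 - 0.1527)
   = 84.73%


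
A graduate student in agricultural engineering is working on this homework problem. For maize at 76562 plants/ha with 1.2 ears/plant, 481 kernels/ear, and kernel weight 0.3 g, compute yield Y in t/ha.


Y = density * ears * kernels * kw
  = 76562 * 1.2 * 481 * 0.3 g/ha
  = 13257475.92 g/ha
  = 13257.48 kg/ha = 13.26 t/ha


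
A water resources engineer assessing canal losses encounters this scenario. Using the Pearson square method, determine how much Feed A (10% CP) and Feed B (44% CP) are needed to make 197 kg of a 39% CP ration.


parts_A = CP_b - target = 44 - 39 = 5
parts_B = target - CP_a = 39 - 10 = 29
total_parts = 5 + 29 = 34
Feed A = 197 * 5 / 34 = 28.97 kg
Feed B = 197 * 29 / 34 = 168.03 kg

28.97 kg


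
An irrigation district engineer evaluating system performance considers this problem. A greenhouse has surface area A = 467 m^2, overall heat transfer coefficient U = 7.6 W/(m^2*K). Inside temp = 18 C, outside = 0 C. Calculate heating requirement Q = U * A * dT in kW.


dT = 18 - (0) = 18 K
Q = U * A * dT
  = 7.6 * 467 * 18
  = 63885.60 W = 63.89 kW


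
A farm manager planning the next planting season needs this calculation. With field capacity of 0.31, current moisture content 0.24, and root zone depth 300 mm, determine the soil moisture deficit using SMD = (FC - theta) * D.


SMD = (FC - theta) * D
    = (0.31 - 0.24) * 300
    = 0.070 * 300
    = 21 mm


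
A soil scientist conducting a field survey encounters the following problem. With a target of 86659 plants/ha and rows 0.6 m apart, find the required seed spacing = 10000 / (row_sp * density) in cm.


spacing = 10000 / (row_sp * density)
        = 10000 / (0.6 * 86659)
        = 10000 / 51995.40
        = 0.19232 m = 19.23 cm


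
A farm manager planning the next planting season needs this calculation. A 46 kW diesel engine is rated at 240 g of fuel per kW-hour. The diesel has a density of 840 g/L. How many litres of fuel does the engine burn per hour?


FC = P * BSFC / rho_fuel
   = 46 * 240 / 840
   = 11040 / 840
   = 13.14 L/h


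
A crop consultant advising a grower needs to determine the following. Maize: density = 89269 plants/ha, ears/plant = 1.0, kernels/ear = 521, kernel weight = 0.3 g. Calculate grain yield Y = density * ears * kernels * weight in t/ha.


Y = density * ears * kernels * kw
  = 89269 * 1.0 * 521 * 0.3 g/ha
  = 13952744.70 g/ha
  = 13952.74 kg/ha = 13.95 t/ha


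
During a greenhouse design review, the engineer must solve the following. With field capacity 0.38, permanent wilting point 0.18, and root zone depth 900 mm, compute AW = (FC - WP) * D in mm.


AW = (FC - WP) * D
   = (0.38 - 0.18) * 900
   = 0.20 * 900
   = 180 mm


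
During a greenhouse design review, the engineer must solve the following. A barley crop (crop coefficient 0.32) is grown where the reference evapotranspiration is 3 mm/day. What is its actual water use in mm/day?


ETc = Kc * ET0
    = 0.32 * 3
    = 0.96 mm/day


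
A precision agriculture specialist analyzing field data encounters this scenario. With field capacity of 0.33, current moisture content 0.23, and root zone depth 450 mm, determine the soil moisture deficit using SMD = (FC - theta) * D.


SMD = (FC - theta) * D
    = (0.33 - 0.23) * 450
    = 0.100 * 450
    = 45 mm


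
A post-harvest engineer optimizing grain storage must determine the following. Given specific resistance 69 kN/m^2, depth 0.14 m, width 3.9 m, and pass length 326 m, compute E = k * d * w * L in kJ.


E = k * d * w * L
  = 69 * 0.14 * 3.9 * 326
  = 12281.72 kJ


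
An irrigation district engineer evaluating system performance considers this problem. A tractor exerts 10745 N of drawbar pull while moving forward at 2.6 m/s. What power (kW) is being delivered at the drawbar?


P = F * v / 1000
  = 10745 * 2.6 / 1000
  = 27937 / 1000
  = 27.94 kW


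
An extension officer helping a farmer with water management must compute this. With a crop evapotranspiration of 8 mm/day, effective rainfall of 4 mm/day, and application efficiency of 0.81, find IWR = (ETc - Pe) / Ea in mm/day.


IWR = (ETc - Pe) / Ea
    = (8 - 4) / 0.81
    = 4 / 0.81
    = 4.94 mm/day


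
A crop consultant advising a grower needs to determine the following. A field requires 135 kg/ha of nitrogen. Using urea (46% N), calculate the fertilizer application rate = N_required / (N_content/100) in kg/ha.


Rate = N_required / (N_content / 100)
     = 135 / (46 / 100)
     = 135 / 0.46
     = 293.48 kg/ha


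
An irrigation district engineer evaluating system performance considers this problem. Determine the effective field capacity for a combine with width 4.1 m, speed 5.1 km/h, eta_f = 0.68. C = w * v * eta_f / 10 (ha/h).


C = w * v * eta_f / 10
  = 4.1 * 5.1 * 0.68 / 10
  = 14.22 / 10
  = 1.42 ha/h


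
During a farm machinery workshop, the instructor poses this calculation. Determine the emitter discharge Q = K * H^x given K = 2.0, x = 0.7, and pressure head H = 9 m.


Q = K * H^x
  = 2.0 * 9^0.7
  = 2.0 * 4.6555
  = 9.31 L/h


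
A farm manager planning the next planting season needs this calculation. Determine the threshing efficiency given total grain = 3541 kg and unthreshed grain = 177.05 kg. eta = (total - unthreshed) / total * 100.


eta = (total - unthreshed) / total * 100
    = (3541 - 177.05) / 3541 * 100
    = 3363.95 / 3541 * 100
    = 95%


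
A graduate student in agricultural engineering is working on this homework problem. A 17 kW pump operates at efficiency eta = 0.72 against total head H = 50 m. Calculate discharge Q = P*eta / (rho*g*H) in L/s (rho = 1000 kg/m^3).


Q = (P * 1000 * eta) / (rho * g * H)
  = (17 * 1000 * 0.72) / (1000 * 9.81 * 50)
  = 12240 / 490500
  = 0.02495 m^3/s = 24.95 L/s


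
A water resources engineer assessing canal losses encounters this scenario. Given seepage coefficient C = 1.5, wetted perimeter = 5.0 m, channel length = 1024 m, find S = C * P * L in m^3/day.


S = C * P * L
  = 1.5 * 5.0 * 1024
  = 7680 m^3/day


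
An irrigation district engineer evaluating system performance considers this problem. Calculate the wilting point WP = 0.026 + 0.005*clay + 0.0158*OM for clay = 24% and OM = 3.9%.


WP = 0.026 + 0.005*24 + 0.0158*3.9
   = 0.026 + 0.1200 + 0.0616
   = 0.2076


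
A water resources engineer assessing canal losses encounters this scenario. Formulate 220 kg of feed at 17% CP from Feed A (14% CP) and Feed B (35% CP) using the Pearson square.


parts_A = CP_b - target = 35 - 17 = 18
parts_B = target - CP_a = 17 - 14 = 3
total_parts = 18 + 3 = 21
Feed A = 220 * 18 / 21 = 188.57 kg
Feed B = 220 * 3 / 21 = 31.43 kg

188.57 kg


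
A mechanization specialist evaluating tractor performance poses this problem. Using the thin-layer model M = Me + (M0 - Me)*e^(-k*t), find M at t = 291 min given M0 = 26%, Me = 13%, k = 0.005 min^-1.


M = Me + (M0 - Me) * e^(-k*t)
  = 13 + (26 - 13) * e^(-0.005*291)
  = 13 + 13 * e^(-1.455)
  = 13 + 13 * 0.23340
  = 13 + 3.0342
  = 16.03%


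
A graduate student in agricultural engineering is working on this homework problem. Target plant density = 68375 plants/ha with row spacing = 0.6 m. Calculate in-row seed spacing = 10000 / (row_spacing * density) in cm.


spacing = 10000 / (row_sp * density)
        = 10000 / (0.6 * 68375)
        = 10000 / 41025
        = 0.24375 m = 24.38 cm


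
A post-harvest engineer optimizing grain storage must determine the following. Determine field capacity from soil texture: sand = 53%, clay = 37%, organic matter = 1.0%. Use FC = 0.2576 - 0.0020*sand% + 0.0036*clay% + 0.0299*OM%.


FC = 0.2576 - 0.0020*53 + 0.0036*37 + 0.0299*1.0
   = 0.2576 - 0.1060 + 0.1332 + 0.0299
   = 0.3147


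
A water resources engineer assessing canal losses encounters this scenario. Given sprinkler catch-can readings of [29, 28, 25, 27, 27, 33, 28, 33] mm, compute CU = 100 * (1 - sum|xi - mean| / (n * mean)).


xbar = 230 / 8 = 28.750
sum|xi - xbar| = 17.500
CU = 100 * (1 - 17.500 / (8 * 28.750))
   = 100 * (1 - 0.0761)
   = 92.39%


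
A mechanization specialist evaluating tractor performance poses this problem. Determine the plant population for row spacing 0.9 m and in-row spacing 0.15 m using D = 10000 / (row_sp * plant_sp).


D = 10000 / (row_sp * plant_sp)
  = 10000 / (0.9 * 0.15)
  = 10000 / 0.1350
  = 74074.07 plants/ha


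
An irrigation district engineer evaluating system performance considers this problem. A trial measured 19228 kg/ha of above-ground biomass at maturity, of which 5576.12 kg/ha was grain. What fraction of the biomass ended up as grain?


HI = grain_yield / biomass
   = 5576.12 / 19228
   = 0.29


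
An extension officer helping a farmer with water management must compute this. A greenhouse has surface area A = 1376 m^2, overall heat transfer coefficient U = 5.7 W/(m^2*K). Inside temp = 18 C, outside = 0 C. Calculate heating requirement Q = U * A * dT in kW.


dT = 18 - (0) = 18 K
Q = U * A * dT
  = 5.7 * 1376 * 18
  = 141177.60 W = 141.18 kW


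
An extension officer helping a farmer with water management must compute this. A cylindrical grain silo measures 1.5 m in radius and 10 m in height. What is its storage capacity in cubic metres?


V = pi * r^2 * h
  = pi * 1.5^2 * 10
  = pi * 2.25 * 10
  = 70.69 m^3


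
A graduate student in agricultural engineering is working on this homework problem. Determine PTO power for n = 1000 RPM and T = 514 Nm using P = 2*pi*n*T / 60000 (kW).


P = 2*pi*n*T / 60000
  = 2*pi * 1000 * 514 / 60000
  = 3229557.25 / 60000
  = 53.83 kW


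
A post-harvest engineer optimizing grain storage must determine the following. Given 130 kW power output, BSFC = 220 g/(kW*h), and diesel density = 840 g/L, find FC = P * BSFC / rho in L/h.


FC = P * BSFC / rho_fuel
   = 130 * 220 / 840
   = 28600 / 840
   = 34.05 L/h


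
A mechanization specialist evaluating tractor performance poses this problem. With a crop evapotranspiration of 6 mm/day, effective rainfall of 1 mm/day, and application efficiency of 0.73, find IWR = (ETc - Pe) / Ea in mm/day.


IWR = (ETc - Pe) / Ea
    = (6 - 1) / 0.73
    = 5 / 0.73
    = 6.85 mm/day


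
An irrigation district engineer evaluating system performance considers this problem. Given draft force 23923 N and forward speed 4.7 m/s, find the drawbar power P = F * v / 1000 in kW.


P = F * v / 1000
  = 23923 * 4.7 / 1000
  = 112438.10 / 1000
  = 112.44 kW


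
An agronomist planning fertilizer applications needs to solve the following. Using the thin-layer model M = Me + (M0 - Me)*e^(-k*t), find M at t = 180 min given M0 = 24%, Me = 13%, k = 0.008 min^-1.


M = Me + (M0 - Me) * e^(-k*t)
  = 13 + (24 - 13) * e^(-0.008*180)
  = 13 + 11 * e^(-1.440)
  = 13 + 11 * 0.23693
  = 13 + 2.6062
  = 15.61%


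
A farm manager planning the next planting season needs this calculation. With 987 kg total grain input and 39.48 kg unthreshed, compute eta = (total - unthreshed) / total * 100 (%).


eta = (total - unthreshed) / total * 100
    = (987 - 39.48) / 987 * 100
    = 947.52 / 987 * 100
    = 96%


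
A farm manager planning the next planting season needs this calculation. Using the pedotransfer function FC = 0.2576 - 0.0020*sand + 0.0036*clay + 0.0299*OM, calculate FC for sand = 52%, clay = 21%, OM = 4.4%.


FC = 0.2576 - 0.0020*52 + 0.0036*21 + 0.0299*4.4
   = 0.2576 - 0.1040 + 0.0756 + 0.1316
   = 0.3608


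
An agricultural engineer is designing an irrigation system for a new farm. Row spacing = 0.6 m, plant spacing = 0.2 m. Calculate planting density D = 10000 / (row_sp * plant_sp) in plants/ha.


D = 10000 / (row_sp * plant_sp)
  = 10000 / (0.6 * 0.2)
  = 10000 / 0.1200
  = 83333.33 plants/ha


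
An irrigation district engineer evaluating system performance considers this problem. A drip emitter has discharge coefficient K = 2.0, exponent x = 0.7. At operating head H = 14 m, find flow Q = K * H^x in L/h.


Q = K * H^x
  = 2.0 * 14^0.7
  = 2.0 * 6.3429
  = 12.69 L/h


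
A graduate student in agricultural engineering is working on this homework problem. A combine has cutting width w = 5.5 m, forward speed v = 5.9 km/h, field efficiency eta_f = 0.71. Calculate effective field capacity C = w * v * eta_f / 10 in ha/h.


C = w * v * eta_f / 10
  = 5.5 * 5.9 * 0.71 / 10
  = 23.04 / 10
  = 2.30 ha/h


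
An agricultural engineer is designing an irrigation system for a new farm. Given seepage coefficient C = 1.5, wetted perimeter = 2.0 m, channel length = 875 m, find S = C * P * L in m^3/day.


S = C * P * L
  = 1.5 * 2.0 * 875
  = 2625 m^3/day


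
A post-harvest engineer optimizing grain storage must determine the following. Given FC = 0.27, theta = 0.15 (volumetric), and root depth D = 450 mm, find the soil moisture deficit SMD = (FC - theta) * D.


SMD = (FC - theta) * D
    = (0.27 - 0.15) * 450
    = 0.120 * 450
    = 54 mm


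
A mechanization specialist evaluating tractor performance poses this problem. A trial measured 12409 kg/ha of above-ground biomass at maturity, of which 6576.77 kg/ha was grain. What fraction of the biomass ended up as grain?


HI = grain_yield / biomass
   = 6576.77 / 12409
   = 0.53


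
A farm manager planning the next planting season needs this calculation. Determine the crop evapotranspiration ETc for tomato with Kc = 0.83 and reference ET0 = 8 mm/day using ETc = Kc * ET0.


ETc = Kc * ET0
    = 0.83 * 8
    = 6.64 mm/day


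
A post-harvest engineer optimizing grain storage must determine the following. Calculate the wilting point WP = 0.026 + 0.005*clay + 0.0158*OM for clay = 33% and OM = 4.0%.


WP = 0.026 + 0.005*33 + 0.0158*4.0
   = 0.026 + 0.1650 + 0.0632
   = 0.2542


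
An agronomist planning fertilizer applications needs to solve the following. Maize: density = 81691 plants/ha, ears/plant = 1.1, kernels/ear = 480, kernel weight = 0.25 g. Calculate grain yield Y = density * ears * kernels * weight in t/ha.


Y = density * ears * kernels * kw
  = 81691 * 1.1 * 480 * 0.25 g/ha
  = 10783212 g/ha
  = 10783.21 kg/ha = 10.78 t/ha


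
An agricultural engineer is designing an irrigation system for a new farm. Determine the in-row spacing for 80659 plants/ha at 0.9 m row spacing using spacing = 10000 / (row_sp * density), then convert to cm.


spacing = 10000 / (row_sp * density)
        = 10000 / (0.9 * 80659)
        = 10000 / 72593.10
        = 0.13775 m = 13.78 cm


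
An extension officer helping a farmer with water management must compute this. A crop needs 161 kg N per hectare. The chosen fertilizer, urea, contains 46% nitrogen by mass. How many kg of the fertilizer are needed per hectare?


Rate = N_required / (N_content / 100)
     = 161 / (46 / 100)
     = 161 / 0.46
     = 350 kg/ha


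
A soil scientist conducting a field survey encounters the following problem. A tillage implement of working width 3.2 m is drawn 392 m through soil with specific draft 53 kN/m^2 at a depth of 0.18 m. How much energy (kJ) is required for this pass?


E = k * d * w * L
  = 53 * 0.18 * 3.2 * 392
  = 11966.98 kJ


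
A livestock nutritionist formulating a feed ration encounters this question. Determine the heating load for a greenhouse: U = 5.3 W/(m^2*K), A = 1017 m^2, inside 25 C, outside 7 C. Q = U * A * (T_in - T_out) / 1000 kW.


dT = 25 - (7) = 18 K
Q = U * A * dT
  = 5.3 * 1017 * 18
  = 97021.80 W = 97.02 kW


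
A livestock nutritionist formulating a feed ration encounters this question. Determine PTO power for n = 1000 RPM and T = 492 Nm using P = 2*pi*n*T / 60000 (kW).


P = 2*pi*n*T / 60000
  = 2*pi * 1000 * 492 / 60000
  = 3091327.17 / 60000
  = 51.52 kW


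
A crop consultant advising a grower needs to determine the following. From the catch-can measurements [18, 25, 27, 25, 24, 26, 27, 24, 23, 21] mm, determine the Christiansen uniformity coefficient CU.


xbar = 240 / 10 = 24
sum|xi - xbar| = 20
CU = 100 * (1 - 20 / (10 * 24))
   = 100 * (1 - 0.0833)
   = 91.67%


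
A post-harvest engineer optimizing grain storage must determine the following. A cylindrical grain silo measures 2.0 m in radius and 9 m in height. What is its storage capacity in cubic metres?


V = pi * r^2 * h
  = pi * 2.0^2 * 9
  = pi * 4 * 9
  = 113.10 m^3


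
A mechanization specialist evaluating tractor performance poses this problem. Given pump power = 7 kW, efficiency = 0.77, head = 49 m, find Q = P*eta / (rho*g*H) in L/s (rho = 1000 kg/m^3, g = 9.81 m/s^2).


Q = (P * 1000 * eta) / (rho * g * H)
  = (7 * 1000 * 0.77) / (1000 * 9.81 * 49)
  = 5390 / 480690
  = 0.01121 m^3/s = 11.21 L/s


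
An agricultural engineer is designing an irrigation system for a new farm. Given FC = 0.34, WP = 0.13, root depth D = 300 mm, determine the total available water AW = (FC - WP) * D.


AW = (FC - WP) * D
   = (0.34 - 0.13) * 300
   = 0.21 * 300
   = 63 mm


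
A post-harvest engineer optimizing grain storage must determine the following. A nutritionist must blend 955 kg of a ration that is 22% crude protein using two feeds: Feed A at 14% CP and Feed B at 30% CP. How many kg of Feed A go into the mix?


parts_A = CP_b - target = 30 - 22 = 8
parts_B = target - CP_a = 22 - 14 = 8
total_parts = 8 + 8 = 16
Feed A = 955 * 8 / 16 = 477.50 kg
Feed B = 955 * 8 / 16 = 477.50 kg


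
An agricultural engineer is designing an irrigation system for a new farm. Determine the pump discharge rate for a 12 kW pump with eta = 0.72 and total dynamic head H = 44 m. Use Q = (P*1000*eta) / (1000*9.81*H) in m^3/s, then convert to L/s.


Q = (P * 1000 * eta) / (rho * g * H)
  = (12 * 1000 * 0.72) / (1000 * 9.81 * 44)
  = 8640 / 431640
  = 0.02002 m^3/s = 20.02 L/s


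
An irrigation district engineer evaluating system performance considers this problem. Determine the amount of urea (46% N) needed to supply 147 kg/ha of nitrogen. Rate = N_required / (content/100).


Rate = N_required / (N_content / 100)
     = 147 / (46 / 100)
     = 147 / 0.46
     = 319.57 kg/ha


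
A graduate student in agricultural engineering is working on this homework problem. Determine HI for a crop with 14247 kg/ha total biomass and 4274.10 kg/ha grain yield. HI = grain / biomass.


HI = grain_yield / biomass
   = 4274.10 / 14247
   = 0.30


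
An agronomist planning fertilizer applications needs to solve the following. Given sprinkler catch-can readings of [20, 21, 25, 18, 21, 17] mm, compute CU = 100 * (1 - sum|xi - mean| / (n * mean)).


xbar = 122 / 6 = 20.333
sum|xi - xbar| = 12
CU = 100 * (1 - 12 / (6 * 20.333))
   = 100 * (1 - 0.0984)
   = 90.16%


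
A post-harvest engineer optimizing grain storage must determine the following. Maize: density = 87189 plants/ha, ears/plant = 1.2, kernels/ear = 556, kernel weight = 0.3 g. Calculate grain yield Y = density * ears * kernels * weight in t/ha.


Y = density * ears * kernels * kw
  = 87189 * 1.2 * 556 * 0.3 g/ha
  = 17451750.24 g/ha
  = 17451.75 kg/ha = 17.45 t/ha


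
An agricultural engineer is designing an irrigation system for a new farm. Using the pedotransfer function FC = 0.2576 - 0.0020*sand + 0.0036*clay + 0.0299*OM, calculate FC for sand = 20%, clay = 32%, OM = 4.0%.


FC = 0.2576 - 0.0020*20 + 0.0036*32 + 0.0299*4.0
   = 0.2576 - 0.0400 + 0.1152 + 0.1196
   = 0.4524


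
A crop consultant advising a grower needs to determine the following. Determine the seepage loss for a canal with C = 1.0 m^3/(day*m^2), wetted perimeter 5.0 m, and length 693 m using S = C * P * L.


S = C * P * L
  = 1.0 * 5.0 * 693
  = 3465 m^3/day


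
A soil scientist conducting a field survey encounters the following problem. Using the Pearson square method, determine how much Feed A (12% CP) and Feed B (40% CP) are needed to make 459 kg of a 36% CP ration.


parts_A = CP_b - target = 40 - 36 = 4
parts_B = target - CP_a = 36 - 12 = 24
total_parts = 4 + 24 = 28
Feed A = 459 * 4 / 28 = 65.57 kg
Feed B = 459 * 24 / 28 = 393.43 kg

65.57 kg


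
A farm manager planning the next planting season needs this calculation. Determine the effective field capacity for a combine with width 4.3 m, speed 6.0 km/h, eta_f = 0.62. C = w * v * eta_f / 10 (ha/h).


C = w * v * eta_f / 10
  = 4.3 * 6.0 * 0.62 / 10
  = 16.00 / 10
  = 1.60 ha/h


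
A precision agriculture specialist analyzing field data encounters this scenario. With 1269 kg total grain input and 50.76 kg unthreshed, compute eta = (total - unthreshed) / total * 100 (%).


eta = (total - unthreshed) / total * 100
    = (1269 - 50.76) / 1269 * 100
    = 1218.24 / 1269 * 100
    = 96%


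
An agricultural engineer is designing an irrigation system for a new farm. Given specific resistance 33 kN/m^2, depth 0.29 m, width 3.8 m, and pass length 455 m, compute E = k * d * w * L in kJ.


E = k * d * w * L
  = 33 * 0.29 * 3.8 * 455
  = 16546.53 kJ


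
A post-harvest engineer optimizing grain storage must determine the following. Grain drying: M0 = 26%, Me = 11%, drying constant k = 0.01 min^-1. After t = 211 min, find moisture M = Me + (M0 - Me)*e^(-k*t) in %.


M = Me + (M0 - Me) * e^(-k*t)
  = 11 + (26 - 11) * e^(-0.01*211)
  = 11 + 15 * e^(-2.110)
  = 11 + 15 * 0.12124
  = 11 + 1.8186
  = 12.82%


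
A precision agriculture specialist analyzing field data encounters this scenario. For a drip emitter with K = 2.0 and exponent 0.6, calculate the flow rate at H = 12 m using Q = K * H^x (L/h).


Q = K * H^x
  = 2.0 * 12^0.6
  = 2.0 * 4.4413
  = 8.88 L/h


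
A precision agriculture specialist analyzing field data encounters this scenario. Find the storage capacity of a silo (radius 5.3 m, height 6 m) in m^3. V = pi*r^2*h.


V = pi * r^2 * h
  = pi * 5.3^2 * 6
  = pi * 28.09 * 6
  = 529.48 m^3


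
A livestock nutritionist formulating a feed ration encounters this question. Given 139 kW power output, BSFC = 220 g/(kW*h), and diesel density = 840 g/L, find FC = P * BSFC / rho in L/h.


FC = P * BSFC / rho_fuel
   = 139 * 220 / 840
   = 30580 / 840
   = 36.40 L/h


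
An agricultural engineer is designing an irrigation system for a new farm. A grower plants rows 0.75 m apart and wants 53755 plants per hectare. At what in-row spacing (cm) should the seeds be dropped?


spacing = 10000 / (row_sp * density)
        = 10000 / (0.75 * 53755)
        = 10000 / 40316.25
        = 0.24804 m = 24.80 cm


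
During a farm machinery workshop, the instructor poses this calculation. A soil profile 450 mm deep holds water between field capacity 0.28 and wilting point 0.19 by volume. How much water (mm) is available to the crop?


AW = (FC - WP) * D
   = (0.28 - 0.19) * 450
   = 0.09 * 450
   = 40.50 mm


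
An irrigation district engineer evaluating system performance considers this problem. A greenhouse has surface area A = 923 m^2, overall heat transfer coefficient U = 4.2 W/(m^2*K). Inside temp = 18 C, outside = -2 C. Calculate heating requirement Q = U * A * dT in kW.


dT = 18 - (-2) = 20 K
Q = U * A * dT
  = 4.2 * 923 * 20
  = 77532 W = 77.53 kW


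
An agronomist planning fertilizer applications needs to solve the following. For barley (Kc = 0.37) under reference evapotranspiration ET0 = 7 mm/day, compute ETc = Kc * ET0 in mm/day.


ETc = Kc * ET0
    = 0.37 * 7
    = 2.59 mm/day


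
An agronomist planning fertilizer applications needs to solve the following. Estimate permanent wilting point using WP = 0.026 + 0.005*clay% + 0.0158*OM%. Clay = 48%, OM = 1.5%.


WP = 0.026 + 0.005*48 + 0.0158*1.5
   = 0.026 + 0.2400 + 0.0237
   = 0.2897


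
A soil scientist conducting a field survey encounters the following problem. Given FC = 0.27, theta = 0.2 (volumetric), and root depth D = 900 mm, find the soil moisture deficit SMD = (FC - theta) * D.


SMD = (FC - theta) * D
    = (0.27 - 0.2) * 900
    = 0.070 * 900
    = 63 mm


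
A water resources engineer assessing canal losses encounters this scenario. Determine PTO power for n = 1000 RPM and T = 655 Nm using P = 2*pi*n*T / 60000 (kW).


P = 2*pi*n*T / 60000
  = 2*pi * 1000 * 655 / 60000
  = 4115486.38 / 60000
  = 68.59 kW


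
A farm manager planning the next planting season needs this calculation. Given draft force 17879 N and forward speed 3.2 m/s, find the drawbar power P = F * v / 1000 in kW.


P = F * v / 1000
  = 17879 * 3.2 / 1000
  = 57212.80 / 1000
  = 57.21 kW


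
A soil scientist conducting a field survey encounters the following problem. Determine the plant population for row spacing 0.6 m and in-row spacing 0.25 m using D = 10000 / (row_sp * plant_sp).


D = 10000 / (row_sp * plant_sp)
  = 10000 / (0.6 * 0.25)
  = 10000 / 0.1500
  = 66666.67 plants/ha


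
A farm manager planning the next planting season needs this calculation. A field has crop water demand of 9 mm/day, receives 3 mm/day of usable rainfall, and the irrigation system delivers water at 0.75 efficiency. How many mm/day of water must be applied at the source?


IWR = (ETc - Pe) / Ea
    = (9 - 3) / 0.75
    = 6 / 0.75
    = 8 mm/day


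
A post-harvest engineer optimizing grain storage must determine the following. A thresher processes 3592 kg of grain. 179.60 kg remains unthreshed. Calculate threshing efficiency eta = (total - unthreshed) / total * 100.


eta = (total - unthreshed) / total * 100
    = (3592 - 179.60) / 3592 * 100
    = 3412.40 / 3592 * 100
    = 95%


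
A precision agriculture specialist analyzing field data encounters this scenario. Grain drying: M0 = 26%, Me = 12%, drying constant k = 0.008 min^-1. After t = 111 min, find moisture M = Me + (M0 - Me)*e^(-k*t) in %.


M = Me + (M0 - Me) * e^(-k*t)
  = 12 + (26 - 12) * e^(-0.008*111)
  = 12 + 14 * e^(-0.888)
  = 12 + 14 * 0.41148
  = 12 + 5.7607
  = 17.76%


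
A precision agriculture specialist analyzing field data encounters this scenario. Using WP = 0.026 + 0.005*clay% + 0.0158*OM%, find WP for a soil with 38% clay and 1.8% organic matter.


WP = 0.026 + 0.005*38 + 0.0158*1.8
   = 0.026 + 0.1900 + 0.0284
   = 0.2444


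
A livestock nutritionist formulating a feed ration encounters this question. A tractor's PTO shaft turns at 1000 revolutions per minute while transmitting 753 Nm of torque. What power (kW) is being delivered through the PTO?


P = 2*pi*n*T / 60000
  = 2*pi * 1000 * 753 / 60000
  = 4731238.54 / 60000
  = 78.85 kW


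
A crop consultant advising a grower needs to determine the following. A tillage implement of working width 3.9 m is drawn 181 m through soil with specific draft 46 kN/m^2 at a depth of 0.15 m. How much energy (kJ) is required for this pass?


E = k * d * w * L
  = 46 * 0.15 * 3.9 * 181
  = 4870.71 kJ


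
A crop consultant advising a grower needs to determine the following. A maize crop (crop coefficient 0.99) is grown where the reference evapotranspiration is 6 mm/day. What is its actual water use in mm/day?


ETc = Kc * ET0
    = 0.99 * 6
    = 5.94 mm/day


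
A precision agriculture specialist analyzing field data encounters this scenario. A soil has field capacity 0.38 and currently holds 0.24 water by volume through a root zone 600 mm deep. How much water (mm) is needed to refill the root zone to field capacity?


SMD = (FC - theta) * D
    = (0.38 - 0.24) * 600
    = 0.140 * 600
    = 84 mm


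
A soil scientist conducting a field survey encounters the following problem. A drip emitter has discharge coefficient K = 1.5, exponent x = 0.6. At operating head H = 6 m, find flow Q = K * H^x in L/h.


Q = K * H^x
  = 1.5 * 6^0.6
  = 1.5 * 2.9302
  = 4.40 L/h


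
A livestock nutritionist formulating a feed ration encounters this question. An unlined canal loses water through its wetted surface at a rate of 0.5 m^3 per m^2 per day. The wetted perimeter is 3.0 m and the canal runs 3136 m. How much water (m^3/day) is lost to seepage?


S = C * P * L
  = 0.5 * 3.0 * 3136
  = 4704 m^3/day


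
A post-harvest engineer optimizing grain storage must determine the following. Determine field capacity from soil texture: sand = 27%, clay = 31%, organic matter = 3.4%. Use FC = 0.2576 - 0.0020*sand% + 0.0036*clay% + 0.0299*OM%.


FC = 0.2576 - 0.0020*27 + 0.0036*31 + 0.0299*3.4
   = 0.2576 - 0.0540 + 0.1116 + 0.1017
   = 0.4169


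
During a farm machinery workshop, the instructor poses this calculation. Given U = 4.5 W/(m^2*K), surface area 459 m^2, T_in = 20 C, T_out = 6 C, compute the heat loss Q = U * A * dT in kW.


dT = 20 - (6) = 14 K
Q = U * A * dT
  = 4.5 * 459 * 14
  = 28917 W = 28.92 kW
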